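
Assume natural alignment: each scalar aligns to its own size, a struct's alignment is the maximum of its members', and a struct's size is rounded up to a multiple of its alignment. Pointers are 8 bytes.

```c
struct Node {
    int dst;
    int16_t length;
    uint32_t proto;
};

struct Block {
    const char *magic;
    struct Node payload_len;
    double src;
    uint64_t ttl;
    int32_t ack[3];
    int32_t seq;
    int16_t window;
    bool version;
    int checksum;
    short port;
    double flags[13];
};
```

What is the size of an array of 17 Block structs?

2992

Node: 0..4  dst  (4B, 4-aligned); 4..6  length  (2B, 2-aligned); 6..8  -- padding (2B); 8..12  proto  (4B, 4-aligned); sizeof = 12, alignof = 4
0..8  magic  (8B, 8-aligned)
8..20  payload_len  (12B, 4-aligned)
20..24  -- padding (4B)
24..32  src  (8B, 8-aligned)
32..40  ttl  (8B, 8-aligned)
40..52  ack  (12B, 4-aligned)
52..56  seq  (4B, 4-aligned)
56..58  window  (2B, 2-aligned)
58..59  version  (1B, 1-aligned)
59..60  -- padding (1B)
60..64  checksum  (4B, 4-aligned)
64..66  port  (2B, 2-aligned)
66..72  -- padding (6B)
72..176  flags  (104B, 8-aligned)
sizeof = 176, alignof = 8
array of 17: 17 × 176 = 2992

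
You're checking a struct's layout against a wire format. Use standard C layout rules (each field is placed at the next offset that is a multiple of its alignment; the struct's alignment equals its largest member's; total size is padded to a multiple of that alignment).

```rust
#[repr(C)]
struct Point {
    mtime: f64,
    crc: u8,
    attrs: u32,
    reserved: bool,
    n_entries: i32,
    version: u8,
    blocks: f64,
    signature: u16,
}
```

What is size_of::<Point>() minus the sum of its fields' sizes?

19

0..8  mtime  (8B, 8-aligned)
8..9  crc  (1B, 1-aligned)
9..12  -- padding (3B)
12..16  attrs  (4B, 4-aligned)
16..17  reserved  (1B, 1-aligned)
17..20  -- padding (3B)
20..24  n_entries  (4B, 4-aligned)
24..25  version  (1B, 1-aligned)
25..32  -- padding (7B)
32..40  blocks  (8B, 8-aligned)
40..42  signature  (2B, 2-aligned)
42..48  -- tail padding (6B)
sizeof = 48, alignof = 8
data bytes 29, size 48 → padding 19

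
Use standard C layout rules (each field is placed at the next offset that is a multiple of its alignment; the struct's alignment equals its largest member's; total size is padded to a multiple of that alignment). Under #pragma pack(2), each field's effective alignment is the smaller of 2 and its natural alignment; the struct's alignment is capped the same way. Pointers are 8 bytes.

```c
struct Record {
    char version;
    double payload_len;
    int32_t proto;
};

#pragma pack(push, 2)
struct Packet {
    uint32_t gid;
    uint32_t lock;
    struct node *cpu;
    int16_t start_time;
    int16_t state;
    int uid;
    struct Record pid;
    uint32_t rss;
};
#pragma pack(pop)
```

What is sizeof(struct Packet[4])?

Record: version at 0 (size 1, align 1) → ends 1; pad 7 to align 8 for payload_len; payload_len at 8 (size 8, align 8) → ends 16; proto at 16 (size 4, align 4) → ends 20; tail pad 4 to reach multiple of 8; total 24 bytes, alignment 8
gid at 0 (size 4, align 2) → ends 4
lock at 4 (size 4, align 2) → ends 8
cpu at 8 (size 8, align 2) → ends 16
start_time at 16 (size 2, align 2) → ends 18
state at 18 (size 2, align 2) → ends 20
uid at 20 (size 4, align 2) → ends 24
pid at 24 (size 24, align 2) → ends 48
rss at 48 (size 4, align 2) → ends 52
total 52 bytes, alignment 2
array of 4: 4 × 52 = 208

208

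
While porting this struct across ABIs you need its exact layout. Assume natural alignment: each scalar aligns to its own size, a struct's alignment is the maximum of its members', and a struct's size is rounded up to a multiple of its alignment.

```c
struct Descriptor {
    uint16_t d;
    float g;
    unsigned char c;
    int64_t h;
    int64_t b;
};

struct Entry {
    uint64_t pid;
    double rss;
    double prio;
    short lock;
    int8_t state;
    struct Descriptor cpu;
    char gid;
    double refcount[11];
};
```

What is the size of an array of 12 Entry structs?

1920

Descriptor: d at 0 (size 2, align 2) → ends 2; pad 2 to align 4 for g; g at 4 (size 4, align 4) → ends 8; c at 8 (size 1, align 1) → ends 9; pad 7 to align 8 for h; h at 16 (size 8, align 8) → ends 24; b at 24 (size 8, align 8) → ends 32; total 32 bytes, alignment 8
pid at 0 (size 8, align 8) → ends 8
rss at 8 (size 8, align 8) → ends 16
prio at 16 (size 8, align 8) → ends 24
lock at 24 (size 2, align 2) → ends 26
state at 26 (size 1, align 1) → ends 27
pad 5 to align 8 for cpu
cpu at 32 (size 32, align 8) → ends 64
gid at 64 (size 1, align 1) → ends 65
pad 7 to align 8 for refcount
refcount at 72 (size 88, align 8) → ends 160
total 160 bytes, alignment 8
array of 12: 12 × 160 = 1920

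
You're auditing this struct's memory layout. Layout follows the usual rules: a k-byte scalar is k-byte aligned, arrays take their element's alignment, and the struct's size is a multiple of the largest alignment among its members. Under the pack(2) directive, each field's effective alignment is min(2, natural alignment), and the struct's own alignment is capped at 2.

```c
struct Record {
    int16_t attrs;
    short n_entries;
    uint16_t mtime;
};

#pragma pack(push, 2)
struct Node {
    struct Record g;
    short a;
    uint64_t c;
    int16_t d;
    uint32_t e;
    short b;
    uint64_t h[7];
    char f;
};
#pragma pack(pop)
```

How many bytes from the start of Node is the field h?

24

Record: 0..2  attrs  (2B, 2-aligned); 2..4  n_entries  (2B, 2-aligned); 4..6  mtime  (2B, 2-aligned); sizeof = 6, alignof = 2
0..6  g  (6B, 2-aligned)
6..8  a  (2B, 2-aligned)
8..16  c  (8B, 2-aligned)
16..18  d  (2B, 2-aligned)
18..22  e  (4B, 2-aligned)
22..24  b  (2B, 2-aligned)
24..80  h  (56B, 2-aligned)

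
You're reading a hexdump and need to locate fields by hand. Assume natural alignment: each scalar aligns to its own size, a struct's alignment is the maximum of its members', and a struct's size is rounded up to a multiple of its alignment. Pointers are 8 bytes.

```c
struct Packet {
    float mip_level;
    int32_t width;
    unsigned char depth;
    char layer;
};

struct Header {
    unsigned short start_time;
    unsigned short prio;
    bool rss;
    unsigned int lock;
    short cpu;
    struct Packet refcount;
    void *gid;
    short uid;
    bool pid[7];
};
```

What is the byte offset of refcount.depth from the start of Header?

Packet: 0..4  mip_level  (4B, 4-aligned); 4..8  width  (4B, 4-aligned); 8..9  depth  (1B, 1-aligned); 9..10  layer  (1B, 1-aligned); 10..12  -- tail padding (2B); sizeof = 12, alignof = 4
0..2  start_time  (2B, 2-aligned)
2..4  prio  (2B, 2-aligned)
4..5  rss  (1B, 1-aligned)
5..8  -- padding (3B)
8..12  lock  (4B, 4-aligned)
12..14  cpu  (2B, 2-aligned)
14..16  -- padding (2B)
16..28  refcount  (12B, 4-aligned)
within Packet: depth at 8
16 + 8 = 24

24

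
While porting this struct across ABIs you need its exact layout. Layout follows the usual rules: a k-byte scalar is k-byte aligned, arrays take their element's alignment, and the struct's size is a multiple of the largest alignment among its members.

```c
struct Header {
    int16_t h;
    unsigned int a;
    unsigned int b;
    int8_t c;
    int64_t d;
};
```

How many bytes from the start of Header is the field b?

8

@0: h [2B, align 2] → 2
+2 pad (align 4)
@4: a [4B, align 4] → 8
@8: b [4B, align 4] → 12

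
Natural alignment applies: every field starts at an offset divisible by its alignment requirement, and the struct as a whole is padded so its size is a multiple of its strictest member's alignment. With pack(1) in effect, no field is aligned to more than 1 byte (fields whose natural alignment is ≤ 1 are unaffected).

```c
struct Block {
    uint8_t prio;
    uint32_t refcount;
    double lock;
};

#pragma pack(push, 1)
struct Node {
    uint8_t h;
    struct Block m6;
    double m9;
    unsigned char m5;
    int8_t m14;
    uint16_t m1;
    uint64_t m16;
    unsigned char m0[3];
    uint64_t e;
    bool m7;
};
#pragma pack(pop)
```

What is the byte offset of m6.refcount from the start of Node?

5

Block: 0..1  prio  (1B, 1-aligned); 1..4  -- padding (3B); 4..8  refcount  (4B, 4-aligned); 8..16  lock  (8B, 8-aligned); sizeof = 16, alignof = 8
0..1  h  (1B, 1-aligned)
1..17  m6  (16B, 1-aligned)
within Block: refcount at 4
1 + 4 = 5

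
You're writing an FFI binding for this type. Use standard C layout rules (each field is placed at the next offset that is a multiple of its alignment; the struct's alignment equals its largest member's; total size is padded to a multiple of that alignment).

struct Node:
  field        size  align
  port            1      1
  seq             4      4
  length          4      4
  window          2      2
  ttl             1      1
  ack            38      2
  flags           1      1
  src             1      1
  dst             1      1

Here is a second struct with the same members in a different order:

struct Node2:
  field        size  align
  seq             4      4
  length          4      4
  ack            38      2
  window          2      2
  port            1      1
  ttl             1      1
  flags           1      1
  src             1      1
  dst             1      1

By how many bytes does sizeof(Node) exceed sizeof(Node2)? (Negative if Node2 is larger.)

port at 0 (size 1, align 1) → ends 1
pad 3 to align 4 for seq
seq at 4 (size 4, align 4) → ends 8
length at 8 (size 4, align 4) → ends 12
window at 12 (size 2, align 2) → ends 14
ttl at 14 (size 1, align 1) → ends 15
pad 1 to align 2 for ack
ack at 16 (size 38, align 2) → ends 54
flags at 54 (size 1, align 1) → ends 55
src at 55 (size 1, align 1) → ends 56
dst at 56 (size 1, align 1) → ends 57
tail pad 3 to reach multiple of 4
total 60 bytes, alignment 4
— Node2 —
seq at 0 (size 4, align 4) → ends 4
length at 4 (size 4, align 4) → ends 8
ack at 8 (size 38, align 2) → ends 46
window at 46 (size 2, align 2) → ends 48
port at 48 (size 1, align 1) → ends 49
ttl at 49 (size 1, align 1) → ends 50
flags at 50 (size 1, align 1) → ends 51
src at 51 (size 1, align 1) → ends 52
dst at 52 (size 1, align 1) → ends 53
tail pad 3 to reach multiple of 4
total 56 bytes, alignment 4
60 − 56 = 4

4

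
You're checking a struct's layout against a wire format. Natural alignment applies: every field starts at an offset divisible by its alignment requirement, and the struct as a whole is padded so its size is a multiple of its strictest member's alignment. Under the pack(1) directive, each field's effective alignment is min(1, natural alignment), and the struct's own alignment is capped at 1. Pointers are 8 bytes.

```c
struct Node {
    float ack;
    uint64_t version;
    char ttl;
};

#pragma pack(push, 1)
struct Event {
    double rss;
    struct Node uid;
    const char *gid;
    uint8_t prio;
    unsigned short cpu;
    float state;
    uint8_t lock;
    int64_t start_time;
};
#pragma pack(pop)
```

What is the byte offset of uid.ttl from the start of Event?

Node: 0..4  ack  (4B, 4-aligned); 4..8  -- padding (4B); 8..16  version  (8B, 8-aligned); 16..17  ttl  (1B, 1-aligned); 17..24  -- tail padding (7B); sizeof = 24, alignof = 8
0..8  rss  (8B, 1-aligned)
8..32  uid  (24B, 1-aligned)
within Node: ttl at 16
8 + 16 = 24

24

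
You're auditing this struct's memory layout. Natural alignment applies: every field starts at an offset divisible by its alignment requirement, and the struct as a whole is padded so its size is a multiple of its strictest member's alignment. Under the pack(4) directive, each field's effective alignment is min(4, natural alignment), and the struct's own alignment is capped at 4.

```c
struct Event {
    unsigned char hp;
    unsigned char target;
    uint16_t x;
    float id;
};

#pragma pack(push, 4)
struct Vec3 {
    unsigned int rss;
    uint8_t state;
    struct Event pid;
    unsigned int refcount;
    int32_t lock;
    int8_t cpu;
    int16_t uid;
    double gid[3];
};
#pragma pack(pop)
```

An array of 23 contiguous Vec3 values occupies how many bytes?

1196

Event: @0: hp [1B, align 1] → 1; @1: target [1B, align 1] → 2; @2: x [2B, align 2] → 4; @4: id [4B, align 4] → 8; size 8, align 4
@0: rss [4B, align 4] → 4
@4: state [1B, align 1] → 5
+3 pad (align 4)
@8: pid [8B, align 4] → 16
@16: refcount [4B, align 4] → 20
@20: lock [4B, align 4] → 24
@24: cpu [1B, align 1] → 25
+1 pad (align 2)
@26: uid [2B, align 2] → 28
@28: gid [24B, align 4] → 52
size 52, align 4
array of 23: 23 × 52 = 1196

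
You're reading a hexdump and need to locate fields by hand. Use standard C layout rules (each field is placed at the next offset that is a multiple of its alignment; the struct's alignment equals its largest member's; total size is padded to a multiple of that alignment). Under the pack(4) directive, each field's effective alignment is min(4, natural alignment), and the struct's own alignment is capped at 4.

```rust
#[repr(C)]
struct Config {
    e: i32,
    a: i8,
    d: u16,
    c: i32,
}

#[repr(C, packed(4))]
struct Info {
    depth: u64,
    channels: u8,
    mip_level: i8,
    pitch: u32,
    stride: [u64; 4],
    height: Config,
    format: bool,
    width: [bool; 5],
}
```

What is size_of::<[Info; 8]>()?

544

Config: 0..4  e  (4B, 4-aligned); 4..5  a  (1B, 1-aligned); 5..6  -- padding (1B); 6..8  d  (2B, 2-aligned); 8..12  c  (4B, 4-aligned); sizeof = 12, alignof = 4
0..8  depth  (8B, 4-aligned)
8..9  channels  (1B, 1-aligned)
9..10  mip_level  (1B, 1-aligned)
10..12  -- padding (2B)
12..16  pitch  (4B, 4-aligned)
16..48  stride  (32B, 4-aligned)
48..60  height  (12B, 4-aligned)
60..61  format  (1B, 1-aligned)
61..66  width  (5B, 1-aligned)
66..68  -- tail padding (2B)
sizeof = 68, alignof = 4
array of 8: 8 × 68 = 544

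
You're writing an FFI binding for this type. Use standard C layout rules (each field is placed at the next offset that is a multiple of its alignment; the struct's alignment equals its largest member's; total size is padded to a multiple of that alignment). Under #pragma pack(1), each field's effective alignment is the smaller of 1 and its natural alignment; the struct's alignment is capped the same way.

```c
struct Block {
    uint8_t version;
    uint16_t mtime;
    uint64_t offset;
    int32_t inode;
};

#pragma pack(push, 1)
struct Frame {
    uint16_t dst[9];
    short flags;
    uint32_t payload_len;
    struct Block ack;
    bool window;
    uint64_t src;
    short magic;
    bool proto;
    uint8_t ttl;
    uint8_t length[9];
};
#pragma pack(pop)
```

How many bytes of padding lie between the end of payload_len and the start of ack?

Block: 0..1  version  (1B, 1-aligned); 1..2  -- padding (1B); 2..4  mtime  (2B, 2-aligned); 4..8  -- padding (4B); 8..16  offset  (8B, 8-aligned); 16..20  inode  (4B, 4-aligned); 20..24  -- tail padding (4B); sizeof = 24, alignof = 8
0..18  dst  (18B, 1-aligned)
18..20  flags  (2B, 1-aligned)
20..24  payload_len  (4B, 1-aligned)
24..48  ack  (24B, 1-aligned)

0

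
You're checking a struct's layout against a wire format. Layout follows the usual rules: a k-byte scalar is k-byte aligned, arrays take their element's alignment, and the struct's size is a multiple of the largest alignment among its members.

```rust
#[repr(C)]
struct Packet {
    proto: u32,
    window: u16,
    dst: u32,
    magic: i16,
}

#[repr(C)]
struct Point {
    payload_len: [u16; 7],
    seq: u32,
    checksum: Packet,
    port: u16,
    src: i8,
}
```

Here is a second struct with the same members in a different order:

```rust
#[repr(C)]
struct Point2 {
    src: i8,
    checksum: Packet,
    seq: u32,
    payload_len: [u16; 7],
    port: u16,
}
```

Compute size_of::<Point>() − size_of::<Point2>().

Packet: proto at 0 (size 4, align 4) → ends 4; window at 4 (size 2, align 2) → ends 6; pad 2 to align 4 for dst; dst at 8 (size 4, align 4) → ends 12; magic at 12 (size 2, align 2) → ends 14; tail pad 2 to reach multiple of 4; total 16 bytes, alignment 4
payload_len at 0 (size 14, align 2) → ends 14
pad 2 to align 4 for seq
seq at 16 (size 4, align 4) → ends 20
checksum at 20 (size 16, align 4) → ends 36
port at 36 (size 2, align 2) → ends 38
src at 38 (size 1, align 1) → ends 39
tail pad 1 to reach multiple of 4
total 40 bytes, alignment 4
— Point2 —
src at 0 (size 1, align 1) → ends 1
pad 3 to align 4 for checksum
checksum at 4 (size 16, align 4) → ends 20
seq at 20 (size 4, align 4) → ends 24
payload_len at 24 (size 14, align 2) → ends 38
port at 38 (size 2, align 2) → ends 40
total 40 bytes, alignment 4
40 − 40 = 0

0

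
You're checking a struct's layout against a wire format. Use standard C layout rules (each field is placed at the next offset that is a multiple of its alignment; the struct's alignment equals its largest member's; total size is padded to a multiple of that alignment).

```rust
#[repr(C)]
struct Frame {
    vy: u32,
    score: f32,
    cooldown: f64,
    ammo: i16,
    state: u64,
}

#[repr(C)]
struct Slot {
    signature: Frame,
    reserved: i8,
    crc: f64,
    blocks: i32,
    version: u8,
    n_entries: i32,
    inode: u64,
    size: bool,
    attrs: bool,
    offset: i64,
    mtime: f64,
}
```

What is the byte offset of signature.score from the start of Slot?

4

Frame: vy at 0 (size 4, align 4) → ends 4; score at 4 (size 4, align 4) → ends 8; cooldown at 8 (size 8, align 8) → ends 16; ammo at 16 (size 2, align 2) → ends 18; pad 6 to align 8 for state; state at 24 (size 8, align 8) → ends 32; total 32 bytes, alignment 8
signature at 0 (size 32, align 8) → ends 32
within Frame: score at 4
0 + 4 = 4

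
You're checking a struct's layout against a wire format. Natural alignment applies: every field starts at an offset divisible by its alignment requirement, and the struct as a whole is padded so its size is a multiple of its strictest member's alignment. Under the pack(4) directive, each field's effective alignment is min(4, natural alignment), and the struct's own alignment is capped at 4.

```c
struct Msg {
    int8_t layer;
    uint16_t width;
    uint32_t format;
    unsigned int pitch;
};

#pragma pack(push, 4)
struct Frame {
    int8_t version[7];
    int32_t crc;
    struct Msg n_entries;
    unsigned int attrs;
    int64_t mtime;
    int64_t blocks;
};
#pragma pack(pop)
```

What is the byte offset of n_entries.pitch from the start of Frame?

Msg: 0..1  layer  (1B, 1-aligned); 1..2  -- padding (1B); 2..4  width  (2B, 2-aligned); 4..8  format  (4B, 4-aligned); 8..12  pitch  (4B, 4-aligned); sizeof = 12, alignof = 4
0..7  version  (7B, 1-aligned)
7..8  -- padding (1B)
8..12  crc  (4B, 4-aligned)
12..24  n_entries  (12B, 4-aligned)
within Msg: pitch at 8
12 + 8 = 20

20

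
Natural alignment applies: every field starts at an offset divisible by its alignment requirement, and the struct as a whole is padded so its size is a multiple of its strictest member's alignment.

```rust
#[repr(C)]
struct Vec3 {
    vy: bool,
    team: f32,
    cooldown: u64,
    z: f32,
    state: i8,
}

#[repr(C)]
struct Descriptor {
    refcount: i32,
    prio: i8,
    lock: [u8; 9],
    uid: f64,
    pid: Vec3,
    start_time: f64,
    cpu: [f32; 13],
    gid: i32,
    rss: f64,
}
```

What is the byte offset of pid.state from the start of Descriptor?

Vec3: vy at 0 (size 1, align 1) → ends 1; pad 3 to align 4 for team; team at 4 (size 4, align 4) → ends 8; cooldown at 8 (size 8, align 8) → ends 16; z at 16 (size 4, align 4) → ends 20; state at 20 (size 1, align 1) → ends 21; tail pad 3 to reach multiple of 8; total 24 bytes, alignment 8
refcount at 0 (size 4, align 4) → ends 4
prio at 4 (size 1, align 1) → ends 5
lock at 5 (size 9, align 1) → ends 14
pad 2 to align 8 for uid
uid at 16 (size 8, align 8) → ends 24
pid at 24 (size 24, align 8) → ends 48
within Vec3: state at 20
24 + 20 = 44

44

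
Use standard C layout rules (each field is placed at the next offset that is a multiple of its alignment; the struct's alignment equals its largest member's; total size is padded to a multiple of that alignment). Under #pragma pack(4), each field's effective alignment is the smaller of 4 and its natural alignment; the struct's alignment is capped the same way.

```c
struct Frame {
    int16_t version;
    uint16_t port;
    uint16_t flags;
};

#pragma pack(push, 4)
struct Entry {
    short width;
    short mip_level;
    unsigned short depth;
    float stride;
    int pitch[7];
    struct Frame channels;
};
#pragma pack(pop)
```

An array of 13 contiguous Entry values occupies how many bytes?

Frame: version at 0 (size 2, align 2) → ends 2; port at 2 (size 2, align 2) → ends 4; flags at 4 (size 2, align 2) → ends 6; total 6 bytes, alignment 2
width at 0 (size 2, align 2) → ends 2
mip_level at 2 (size 2, align 2) → ends 4
depth at 4 (size 2, align 2) → ends 6
pad 2 to align 4 for stride
stride at 8 (size 4, align 4) → ends 12
pitch at 12 (size 28, align 4) → ends 40
channels at 40 (size 6, align 2) → ends 46
tail pad 2 to reach multiple of 4
total 48 bytes, alignment 4
array of 13: 13 × 48 = 624

624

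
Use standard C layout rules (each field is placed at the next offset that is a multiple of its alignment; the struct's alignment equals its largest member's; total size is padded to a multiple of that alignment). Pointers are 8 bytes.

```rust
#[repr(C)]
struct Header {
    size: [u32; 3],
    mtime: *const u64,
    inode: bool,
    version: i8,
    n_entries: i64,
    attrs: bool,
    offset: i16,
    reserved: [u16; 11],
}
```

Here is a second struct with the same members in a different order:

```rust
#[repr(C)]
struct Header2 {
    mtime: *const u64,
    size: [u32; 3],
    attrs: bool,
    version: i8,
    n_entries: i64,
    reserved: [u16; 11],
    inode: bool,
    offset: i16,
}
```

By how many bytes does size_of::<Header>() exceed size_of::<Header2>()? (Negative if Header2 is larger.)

@0: size [12B, align 4] → 12
+4 pad (align 8)
@16: mtime [8B, align 8] → 24
@24: inode [1B, align 1] → 25
@25: version [1B, align 1] → 26
+6 pad (align 8)
@32: n_entries [8B, align 8] → 40
@40: attrs [1B, align 1] → 41
+1 pad (align 2)
@42: offset [2B, align 2] → 44
@44: reserved [22B, align 2] → 66
+6 tail pad (align 8)
size 72, align 8
— Header2 —
@0: mtime [8B, align 8] → 8
@8: size [12B, align 4] → 20
@20: attrs [1B, align 1] → 21
@21: version [1B, align 1] → 22
+2 pad (align 8)
@24: n_entries [8B, align 8] → 32
@32: reserved [22B, align 2] → 54
@54: inode [1B, align 1] → 55
+1 pad (align 2)
@56: offset [2B, align 2] → 58
+6 tail pad (align 8)
size 64, align 8
72 − 64 = 8

8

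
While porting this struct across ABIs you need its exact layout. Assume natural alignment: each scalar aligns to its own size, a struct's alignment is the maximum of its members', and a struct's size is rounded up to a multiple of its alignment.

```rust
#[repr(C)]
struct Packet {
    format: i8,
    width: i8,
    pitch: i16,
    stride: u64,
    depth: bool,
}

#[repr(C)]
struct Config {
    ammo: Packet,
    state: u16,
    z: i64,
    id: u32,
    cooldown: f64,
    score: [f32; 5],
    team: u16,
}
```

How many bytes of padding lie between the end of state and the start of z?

6

Packet: @0: format [1B, align 1] → 1; @1: width [1B, align 1] → 2; @2: pitch [2B, align 2] → 4; +4 pad (align 8); @8: stride [8B, align 8] → 16; @16: depth [1B, align 1] → 17; +7 tail pad (align 8); size 24, align 8
@0: ammo [24B, align 8] → 24
@24: state [2B, align 2] → 26
+6 pad (align 8)
@32: z [8B, align 8] → 40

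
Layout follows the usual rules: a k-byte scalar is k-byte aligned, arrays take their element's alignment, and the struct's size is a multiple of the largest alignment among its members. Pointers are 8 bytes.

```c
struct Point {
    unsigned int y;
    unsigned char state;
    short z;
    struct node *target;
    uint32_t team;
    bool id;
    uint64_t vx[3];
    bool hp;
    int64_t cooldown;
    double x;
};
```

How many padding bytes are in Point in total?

11

@0: y [4B, align 4] → 4
@4: state [1B, align 1] → 5
+1 pad (align 2)
@6: z [2B, align 2] → 8
@8: target [8B, align 8] → 16
@16: team [4B, align 4] → 20
@20: id [1B, align 1] → 21
+3 pad (align 8)
@24: vx [24B, align 8] → 48
@48: hp [1B, align 1] → 49
+7 pad (align 8)
@56: cooldown [8B, align 8] → 64
@64: x [8B, align 8] → 72
size 72, align 8
data bytes 61, size 72 → padding 11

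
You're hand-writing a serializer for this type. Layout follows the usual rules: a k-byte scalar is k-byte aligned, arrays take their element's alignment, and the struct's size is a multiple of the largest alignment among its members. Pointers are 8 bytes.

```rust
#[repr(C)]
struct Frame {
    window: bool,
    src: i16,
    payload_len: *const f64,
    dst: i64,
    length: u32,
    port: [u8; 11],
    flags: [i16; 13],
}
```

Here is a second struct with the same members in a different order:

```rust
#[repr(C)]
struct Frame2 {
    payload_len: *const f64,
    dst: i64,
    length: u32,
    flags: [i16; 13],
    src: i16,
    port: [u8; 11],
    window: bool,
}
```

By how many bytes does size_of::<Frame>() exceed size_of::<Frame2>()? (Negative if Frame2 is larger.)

8

@0: window [1B, align 1] → 1
+1 pad (align 2)
@2: src [2B, align 2] → 4
+4 pad (align 8)
@8: payload_len [8B, align 8] → 16
@16: dst [8B, align 8] → 24
@24: length [4B, align 4] → 28
@28: port [11B, align 1] → 39
+1 pad (align 2)
@40: flags [26B, align 2] → 66
+6 tail pad (align 8)
size 72, align 8
— Frame2 —
@0: payload_len [8B, align 8] → 8
@8: dst [8B, align 8] → 16
@16: length [4B, align 4] → 20
@20: flags [26B, align 2] → 46
@46: src [2B, align 2] → 48
@48: port [11B, align 1] → 59
@59: window [1B, align 1] → 60
+4 tail pad (align 8)
size 64, align 8
72 − 64 = 8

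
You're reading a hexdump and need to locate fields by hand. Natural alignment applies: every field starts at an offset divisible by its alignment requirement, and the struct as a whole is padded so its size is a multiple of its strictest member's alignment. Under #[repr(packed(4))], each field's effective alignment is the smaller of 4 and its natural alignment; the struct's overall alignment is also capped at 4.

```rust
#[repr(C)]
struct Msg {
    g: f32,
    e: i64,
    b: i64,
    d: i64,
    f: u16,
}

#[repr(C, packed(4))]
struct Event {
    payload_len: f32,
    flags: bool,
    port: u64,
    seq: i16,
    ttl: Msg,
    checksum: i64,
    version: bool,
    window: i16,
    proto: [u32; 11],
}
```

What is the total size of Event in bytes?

116

Msg: 0..4  g  (4B, 4-aligned); 4..8  -- padding (4B); 8..16  e  (8B, 8-aligned); 16..24  b  (8B, 8-aligned); 24..32  d  (8B, 8-aligned); 32..34  f  (2B, 2-aligned); 34..40  -- tail padding (6B); sizeof = 40, alignof = 8
0..4  payload_len  (4B, 4-aligned)
4..5  flags  (1B, 1-aligned)
5..8  -- padding (3B)
8..16  port  (8B, 4-aligned)
16..18  seq  (2B, 2-aligned)
18..20  -- padding (2B)
20..60  ttl  (40B, 4-aligned)
60..68  checksum  (8B, 4-aligned)
68..69  version  (1B, 1-aligned)
69..70  -- padding (1B)
70..72  window  (2B, 2-aligned)
72..116  proto  (44B, 4-aligned)
sizeof = 116, alignof = 4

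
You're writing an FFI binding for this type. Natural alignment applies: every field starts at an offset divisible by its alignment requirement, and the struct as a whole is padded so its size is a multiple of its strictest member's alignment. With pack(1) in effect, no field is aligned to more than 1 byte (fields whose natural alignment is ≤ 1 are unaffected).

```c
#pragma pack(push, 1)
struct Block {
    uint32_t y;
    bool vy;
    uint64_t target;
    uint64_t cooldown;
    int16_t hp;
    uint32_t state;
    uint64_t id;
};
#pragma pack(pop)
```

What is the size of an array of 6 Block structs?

210

0..4  y  (4B, 1-aligned)
4..5  vy  (1B, 1-aligned)
5..13  target  (8B, 1-aligned)
13..21  cooldown  (8B, 1-aligned)
21..23  hp  (2B, 1-aligned)
23..27  state  (4B, 1-aligned)
27..35  id  (8B, 1-aligned)
sizeof = 35, alignof = 1
array of 6: 6 × 35 = 210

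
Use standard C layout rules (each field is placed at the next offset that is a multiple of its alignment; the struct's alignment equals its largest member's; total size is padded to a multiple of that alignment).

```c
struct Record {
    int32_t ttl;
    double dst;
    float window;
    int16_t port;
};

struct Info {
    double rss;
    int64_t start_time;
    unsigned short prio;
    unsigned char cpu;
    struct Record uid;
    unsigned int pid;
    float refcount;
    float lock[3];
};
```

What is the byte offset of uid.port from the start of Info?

44

Record: @0: ttl [4B, align 4] → 4; +4 pad (align 8); @8: dst [8B, align 8] → 16; @16: window [4B, align 4] → 20; @20: port [2B, align 2] → 22; +2 tail pad (align 8); size 24, align 8
@0: rss [8B, align 8] → 8
@8: start_time [8B, align 8] → 16
@16: prio [2B, align 2] → 18
@18: cpu [1B, align 1] → 19
+5 pad (align 8)
@24: uid [24B, align 8] → 48
within Record: port at 20
24 + 20 = 44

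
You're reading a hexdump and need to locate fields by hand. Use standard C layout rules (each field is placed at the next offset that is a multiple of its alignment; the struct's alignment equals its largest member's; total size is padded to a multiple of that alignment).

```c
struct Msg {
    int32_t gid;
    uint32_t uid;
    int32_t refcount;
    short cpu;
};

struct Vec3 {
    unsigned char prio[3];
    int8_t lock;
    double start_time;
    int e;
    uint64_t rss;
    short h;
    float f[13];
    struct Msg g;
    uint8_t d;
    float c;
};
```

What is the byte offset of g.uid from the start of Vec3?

Msg: 0..4  gid  (4B, 4-aligned); 4..8  uid  (4B, 4-aligned); 8..12  refcount  (4B, 4-aligned); 12..14  cpu  (2B, 2-aligned); 14..16  -- tail padding (2B); sizeof = 16, alignof = 4
0..3  prio  (3B, 1-aligned)
3..4  lock  (1B, 1-aligned)
4..8  -- padding (4B)
8..16  start_time  (8B, 8-aligned)
16..20  e  (4B, 4-aligned)
20..24  -- padding (4B)
24..32  rss  (8B, 8-aligned)
32..34  h  (2B, 2-aligned)
34..36  -- padding (2B)
36..88  f  (52B, 4-aligned)
88..104  g  (16B, 4-aligned)
within Msg: uid at 4
88 + 4 = 92

92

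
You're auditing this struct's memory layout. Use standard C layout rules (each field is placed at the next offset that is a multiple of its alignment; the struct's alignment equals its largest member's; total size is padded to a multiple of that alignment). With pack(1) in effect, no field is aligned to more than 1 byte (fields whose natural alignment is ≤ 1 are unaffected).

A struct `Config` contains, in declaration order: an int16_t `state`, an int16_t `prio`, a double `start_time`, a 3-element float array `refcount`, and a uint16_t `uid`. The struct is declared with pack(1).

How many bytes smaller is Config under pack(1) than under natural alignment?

6

natural layout:
  0..2  state  (2B, 2-aligned)
  2..4  prio  (2B, 2-aligned)
  4..8  -- padding (4B)
  8..16  start_time  (8B, 8-aligned)
  16..28  refcount  (12B, 4-aligned)
  28..30  uid  (2B, 2-aligned)
  30..32  -- tail padding (2B)
  sizeof = 32, alignof = 8
packed(1) layout:
  0..2  state  (2B, 1-aligned)
  2..4  prio  (2B, 1-aligned)
  4..12  start_time  (8B, 1-aligned)
  12..24  refcount  (12B, 1-aligned)
  24..26  uid  (2B, 1-aligned)
  sizeof = 26, alignof = 1
32 − 26 = 6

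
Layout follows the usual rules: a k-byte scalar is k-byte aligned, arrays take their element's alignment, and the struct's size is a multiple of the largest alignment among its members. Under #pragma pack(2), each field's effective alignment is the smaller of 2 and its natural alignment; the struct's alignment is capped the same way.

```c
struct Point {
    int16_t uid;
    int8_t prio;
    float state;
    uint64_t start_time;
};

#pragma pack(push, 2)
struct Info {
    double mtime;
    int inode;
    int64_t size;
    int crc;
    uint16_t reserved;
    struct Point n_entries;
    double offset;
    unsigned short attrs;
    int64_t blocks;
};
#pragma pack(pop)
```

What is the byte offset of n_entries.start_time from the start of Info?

Point: uid at 0 (size 2, align 2) → ends 2; prio at 2 (size 1, align 1) → ends 3; pad 1 to align 4 for state; state at 4 (size 4, align 4) → ends 8; start_time at 8 (size 8, align 8) → ends 16; total 16 bytes, alignment 8
mtime at 0 (size 8, align 2) → ends 8
inode at 8 (size 4, align 2) → ends 12
size at 12 (size 8, align 2) → ends 20
crc at 20 (size 4, align 2) → ends 24
reserved at 24 (size 2, align 2) → ends 26
n_entries at 26 (size 16, align 2) → ends 42
within Point: start_time at 8
26 + 8 = 34

34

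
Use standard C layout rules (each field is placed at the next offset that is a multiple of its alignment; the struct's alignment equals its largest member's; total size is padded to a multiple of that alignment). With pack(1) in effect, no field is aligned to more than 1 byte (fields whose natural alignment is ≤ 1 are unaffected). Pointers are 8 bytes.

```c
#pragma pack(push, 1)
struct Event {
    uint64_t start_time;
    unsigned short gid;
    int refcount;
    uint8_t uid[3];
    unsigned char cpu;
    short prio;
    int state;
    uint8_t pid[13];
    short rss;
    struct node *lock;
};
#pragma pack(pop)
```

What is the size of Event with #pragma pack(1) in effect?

47

0..8  start_time  (8B, 1-aligned)
8..10  gid  (2B, 1-aligned)
10..14  refcount  (4B, 1-aligned)
14..17  uid  (3B, 1-aligned)
17..18  cpu  (1B, 1-aligned)
18..20  prio  (2B, 1-aligned)
20..24  state  (4B, 1-aligned)
24..37  pid  (13B, 1-aligned)
37..39  rss  (2B, 1-aligned)
39..47  lock  (8B, 1-aligned)
sizeof = 47, alignof = 1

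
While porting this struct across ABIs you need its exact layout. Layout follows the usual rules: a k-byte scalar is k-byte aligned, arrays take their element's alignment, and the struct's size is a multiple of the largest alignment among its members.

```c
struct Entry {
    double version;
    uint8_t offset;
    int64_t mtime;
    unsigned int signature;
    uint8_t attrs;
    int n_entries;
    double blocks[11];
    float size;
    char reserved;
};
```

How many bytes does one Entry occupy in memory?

0..8  version  (8B, 8-aligned)
8..9  offset  (1B, 1-aligned)
9..16  -- padding (7B)
16..24  mtime  (8B, 8-aligned)
24..28  signature  (4B, 4-aligned)
28..29  attrs  (1B, 1-aligned)
29..32  -- padding (3B)
32..36  n_entries  (4B, 4-aligned)
36..40  -- padding (4B)
40..128  blocks  (88B, 8-aligned)
128..132  size  (4B, 4-aligned)
132..133  reserved  (1B, 1-aligned)
133..136  -- tail padding (3B)
sizeof = 136, alignof = 8

136 bytes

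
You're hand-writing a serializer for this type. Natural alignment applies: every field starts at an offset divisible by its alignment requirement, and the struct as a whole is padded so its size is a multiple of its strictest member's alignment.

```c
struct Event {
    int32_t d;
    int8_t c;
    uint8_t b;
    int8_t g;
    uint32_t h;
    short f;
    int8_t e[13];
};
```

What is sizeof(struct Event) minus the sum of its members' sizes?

2

@0: d [4B, align 4] → 4
@4: c [1B, align 1] → 5
@5: b [1B, align 1] → 6
@6: g [1B, align 1] → 7
+1 pad (align 4)
@8: h [4B, align 4] → 12
@12: f [2B, align 2] → 14
@14: e [13B, align 1] → 27
+1 tail pad (align 4)
size 28, align 4
data bytes 26, size 28 → padding 2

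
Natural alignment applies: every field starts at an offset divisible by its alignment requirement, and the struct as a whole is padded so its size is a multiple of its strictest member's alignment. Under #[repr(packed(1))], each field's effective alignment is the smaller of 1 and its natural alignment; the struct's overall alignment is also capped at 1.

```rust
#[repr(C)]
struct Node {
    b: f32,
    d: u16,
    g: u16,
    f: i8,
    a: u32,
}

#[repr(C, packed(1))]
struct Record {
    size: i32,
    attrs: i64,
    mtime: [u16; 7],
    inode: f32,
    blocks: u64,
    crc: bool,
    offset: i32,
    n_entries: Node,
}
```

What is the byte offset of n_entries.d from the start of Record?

Node: @0: b [4B, align 4] → 4; @4: d [2B, align 2] → 6; @6: g [2B, align 2] → 8; @8: f [1B, align 1] → 9; +3 pad (align 4); @12: a [4B, align 4] → 16; size 16, align 4
@0: size [4B, align 1] → 4
@4: attrs [8B, align 1] → 12
@12: mtime [14B, align 1] → 26
@26: inode [4B, align 1] → 30
@30: blocks [8B, align 1] → 38
@38: crc [1B, align 1] → 39
@39: offset [4B, align 1] → 43
@43: n_entries [16B, align 1] → 59
within Node: d at 4
43 + 4 = 47

47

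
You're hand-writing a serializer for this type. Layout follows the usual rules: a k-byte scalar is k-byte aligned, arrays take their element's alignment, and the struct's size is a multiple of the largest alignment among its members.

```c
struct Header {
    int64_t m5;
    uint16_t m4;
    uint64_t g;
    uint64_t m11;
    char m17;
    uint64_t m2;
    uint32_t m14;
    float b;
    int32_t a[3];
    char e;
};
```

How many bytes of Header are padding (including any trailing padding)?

@0: m5 [8B, align 8] → 8
@8: m4 [2B, align 2] → 10
+6 pad (align 8)
@16: g [8B, align 8] → 24
@24: m11 [8B, align 8] → 32
@32: m17 [1B, align 1] → 33
+7 pad (align 8)
@40: m2 [8B, align 8] → 48
@48: m14 [4B, align 4] → 52
@52: b [4B, align 4] → 56
@56: a [12B, align 4] → 68
@68: e [1B, align 1] → 69
+3 tail pad (align 8)
size 72, align 8
data bytes 56, size 72 → padding 16

16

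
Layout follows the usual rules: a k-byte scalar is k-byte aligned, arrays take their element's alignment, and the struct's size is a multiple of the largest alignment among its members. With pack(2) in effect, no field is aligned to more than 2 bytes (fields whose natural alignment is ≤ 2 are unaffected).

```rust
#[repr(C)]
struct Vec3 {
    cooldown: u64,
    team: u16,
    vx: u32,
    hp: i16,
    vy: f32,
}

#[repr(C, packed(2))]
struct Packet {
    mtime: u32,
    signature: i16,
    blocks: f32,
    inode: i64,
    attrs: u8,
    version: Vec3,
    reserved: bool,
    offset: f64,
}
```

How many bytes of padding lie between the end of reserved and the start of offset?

1

Vec3: cooldown at 0 (size 8, align 8) → ends 8; team at 8 (size 2, align 2) → ends 10; pad 2 to align 4 for vx; vx at 12 (size 4, align 4) → ends 16; hp at 16 (size 2, align 2) → ends 18; pad 2 to align 4 for vy; vy at 20 (size 4, align 4) → ends 24; total 24 bytes, alignment 8
mtime at 0 (size 4, align 2) → ends 4
signature at 4 (size 2, align 2) → ends 6
blocks at 6 (size 4, align 2) → ends 10
inode at 10 (size 8, align 2) → ends 18
attrs at 18 (size 1, align 1) → ends 19
pad 1 to align 2 for version
version at 20 (size 24, align 2) → ends 44
reserved at 44 (size 1, align 1) → ends 45
pad 1 to align 2 for offset
offset at 46 (size 8, align 2) → ends 54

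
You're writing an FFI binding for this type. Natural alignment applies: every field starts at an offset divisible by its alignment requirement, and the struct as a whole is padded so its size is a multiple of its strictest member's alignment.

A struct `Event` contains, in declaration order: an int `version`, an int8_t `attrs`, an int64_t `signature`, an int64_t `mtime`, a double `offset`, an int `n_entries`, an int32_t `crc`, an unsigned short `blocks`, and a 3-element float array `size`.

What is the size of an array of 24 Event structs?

1344

@0: version [4B, align 4] → 4
@4: attrs [1B, align 1] → 5
+3 pad (align 8)
@8: signature [8B, align 8] → 16
@16: mtime [8B, align 8] → 24
@24: offset [8B, align 8] → 32
@32: n_entries [4B, align 4] → 36
@36: crc [4B, align 4] → 40
@40: blocks [2B, align 2] → 42
+2 pad (align 4)
@44: size [12B, align 4] → 56
size 56, align 8
array of 24: 24 × 56 = 1344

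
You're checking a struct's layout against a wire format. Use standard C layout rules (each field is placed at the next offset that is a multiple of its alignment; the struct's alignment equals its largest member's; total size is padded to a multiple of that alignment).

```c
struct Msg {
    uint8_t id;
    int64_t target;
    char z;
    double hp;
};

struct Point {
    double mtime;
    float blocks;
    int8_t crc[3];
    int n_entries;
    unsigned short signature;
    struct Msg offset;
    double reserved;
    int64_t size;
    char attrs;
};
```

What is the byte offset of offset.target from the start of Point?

Msg: 0..1  id  (1B, 1-aligned); 1..8  -- padding (7B); 8..16  target  (8B, 8-aligned); 16..17  z  (1B, 1-aligned); 17..24  -- padding (7B); 24..32  hp  (8B, 8-aligned); sizeof = 32, alignof = 8
0..8  mtime  (8B, 8-aligned)
8..12  blocks  (4B, 4-aligned)
12..15  crc  (3B, 1-aligned)
15..16  -- padding (1B)
16..20  n_entries  (4B, 4-aligned)
20..22  signature  (2B, 2-aligned)
22..24  -- padding (2B)
24..56  offset  (32B, 8-aligned)
within Msg: target at 8
24 + 8 = 32

32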